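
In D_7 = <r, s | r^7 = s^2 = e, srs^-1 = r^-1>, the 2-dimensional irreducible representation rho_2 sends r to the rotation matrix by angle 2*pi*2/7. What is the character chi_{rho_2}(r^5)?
chi_{rho_2}(r^5) = 2*cos(2*pi*2*5/7) = -2*cos(pi/7)

Details: rho_2(r^5) is rotation by angle 2*pi*2*5/7, whose trace is 2*cos(2*pi*2*5/7) = -2*cos(pi/7).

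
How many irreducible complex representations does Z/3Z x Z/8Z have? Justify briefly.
24

Explanation: The number of irreducible complex representations of a finite group equals its number of conjugacy classes. Z/3Z x Z/8Z is abelian of order 24, so every element is its own conjugacy class: 24 classes, so Z/3Z x Z/8Z (order 24) has exactly 24 irreducible complex representations.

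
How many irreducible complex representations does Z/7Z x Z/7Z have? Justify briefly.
49

Working: The number of irreducible complex representations of a finite group equals its number of conjugacy classes. Z/7Z x Z/7Z is abelian of order 49, so every element is its own conjugacy class: 49 classes, so Z/7Z x Z/7Z (order 49) has exactly 49 irreducible complex representations.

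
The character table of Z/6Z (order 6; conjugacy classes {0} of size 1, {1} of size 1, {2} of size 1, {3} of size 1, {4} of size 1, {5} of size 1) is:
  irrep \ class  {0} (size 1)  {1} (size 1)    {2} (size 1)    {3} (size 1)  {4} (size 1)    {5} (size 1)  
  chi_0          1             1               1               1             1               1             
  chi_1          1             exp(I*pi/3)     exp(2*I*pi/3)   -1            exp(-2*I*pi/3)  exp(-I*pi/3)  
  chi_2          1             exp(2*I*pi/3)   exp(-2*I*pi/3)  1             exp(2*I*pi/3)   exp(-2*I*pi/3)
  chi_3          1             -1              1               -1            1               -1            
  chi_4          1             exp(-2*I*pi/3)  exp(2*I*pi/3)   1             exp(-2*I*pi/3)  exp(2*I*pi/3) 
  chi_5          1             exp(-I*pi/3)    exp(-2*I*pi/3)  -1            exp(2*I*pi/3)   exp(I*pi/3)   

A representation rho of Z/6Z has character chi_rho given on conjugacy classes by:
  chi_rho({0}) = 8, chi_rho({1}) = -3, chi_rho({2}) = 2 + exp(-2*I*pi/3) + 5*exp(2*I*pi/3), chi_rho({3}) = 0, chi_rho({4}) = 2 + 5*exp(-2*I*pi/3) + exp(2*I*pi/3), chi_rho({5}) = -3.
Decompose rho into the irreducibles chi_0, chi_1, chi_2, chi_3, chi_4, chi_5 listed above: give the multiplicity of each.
Multiplicities: chi_0: 0, chi_1: 2, chi_2: 1, chi_3: 2, chi_4: 3, chi_5: 0.

Use <chi_rho, chi> = (1/|G|) sum_C |C| * chi_rho(C) * conj(chi(C)) with |G| = 6 for each irreducible chi in the table:
  <chi_rho, chi_0> = (1/6)[1*(8)*conj(1) + 1*(-3)*conj(1) + 1*(2 + exp(-2*I*pi/3) + 5*exp(2*I*pi/3))*conj(1) + 1*(0)*conj(1) + 1*(2 + 5*exp(-2*I*pi/3) + exp(2*I*pi/3))*conj(1) + 1*(-3)*conj(1)]
      = (1/6)[(8) + (-3) + (2 + exp(-2*I*pi/3) + 5*exp(2*I*pi/3)) + (0) + (2 + 5*exp(-2*I*pi/3) + exp(2*I*pi/3)) + (-3)] = 0/6 = 0
  <chi_rho, chi_1> = (1/6)[1*(8)*conj(1) + 1*(-3)*conj(exp(I*pi/3)) + 1*(2 + exp(-2*I*pi/3) + 5*exp(2*I*pi/3))*conj(exp(2*I*pi/3)) + 1*(0)*conj(-1) + 1*(2 + 5*exp(-2*I*pi/3) + exp(2*I*pi/3))*conj(exp(-2*I*pi/3)) + 1*(-3)*conj(exp(-I*pi/3))]
      = (1/6)[(8) + (-1 + exp(I*pi/3) - 2*exp(-I*pi/3)) + (5 + 2*exp(-2*I*pi/3) + exp(2*I*pi/3)) + (0) + (5 + exp(-2*I*pi/3) + 2*exp(2*I*pi/3)) + (-1 - 2*exp(I*pi/3) + exp(-I*pi/3))] = 12/6 = 2
  <chi_rho, chi_2> = (1/6)[1*(8)*conj(1) + 1*(-3)*conj(exp(2*I*pi/3)) + 1*(2 + exp(-2*I*pi/3) + 5*exp(2*I*pi/3))*conj(exp(-2*I*pi/3)) + 1*(0)*conj(1) + 1*(2 + 5*exp(-2*I*pi/3) + exp(2*I*pi/3))*conj(exp(2*I*pi/3)) + 1*(-3)*conj(exp(-2*I*pi/3))]
      = (1/6)[(8) + (1 + 2*exp(-I*pi/3) - 2*exp(-2*I*pi/3) + 3*exp(2*I*pi/3)) + (1 + 5*exp(-2*I*pi/3) + 2*exp(2*I*pi/3)) + (0) + (1 + 2*exp(-2*I*pi/3) + 5*exp(2*I*pi/3)) + (1 + 3*exp(-2*I*pi/3) - 2*exp(2*I*pi/3) + 2*exp(I*pi/3))] = 6/6 = 1
  <chi_rho, chi_3> = (1/6)[1*(8)*conj(1) + 1*(-3)*conj(-1) + 1*(2 + exp(-2*I*pi/3) + 5*exp(2*I*pi/3))*conj(1) + 1*(0)*conj(-1) + 1*(2 + 5*exp(-2*I*pi/3) + exp(2*I*pi/3))*conj(1) + 1*(-3)*conj(-1)]
      = (1/6)[(8) + (3) + (2 + exp(-2*I*pi/3) + 5*exp(2*I*pi/3)) + (0) + (2 + 5*exp(-2*I*pi/3) + exp(2*I*pi/3)) + (3)] = 12/6 = 2
  <chi_rho, chi_4> = (1/6)[1*(8)*conj(1) + 1*(-3)*conj(exp(-2*I*pi/3)) + 1*(2 + exp(-2*I*pi/3) + 5*exp(2*I*pi/3))*conj(exp(2*I*pi/3)) + 1*(0)*conj(1) + 1*(2 + 5*exp(-2*I*pi/3) + exp(2*I*pi/3))*conj(exp(-2*I*pi/3)) + 1*(-3)*conj(exp(2*I*pi/3))]
      = (1/6)[(8) + (1 - 2*exp(2*I*pi/3) + exp(-2*I*pi/3)) + (5 + 2*exp(-2*I*pi/3) + exp(2*I*pi/3)) + (0) + (5 + exp(-2*I*pi/3) + 2*exp(2*I*pi/3)) + (1 + exp(2*I*pi/3) - 2*exp(-2*I*pi/3))] = 18/6 = 3
  <chi_rho, chi_5> = (1/6)[1*(8)*conj(1) + 1*(-3)*conj(exp(-I*pi/3)) + 1*(2 + exp(-2*I*pi/3) + 5*exp(2*I*pi/3))*conj(exp(-2*I*pi/3)) + 1*(0)*conj(-1) + 1*(2 + 5*exp(-2*I*pi/3) + exp(2*I*pi/3))*conj(exp(2*I*pi/3)) + 1*(-3)*conj(exp(I*pi/3))]
      = (1/6)[(8) + (-1 + 3*exp(-I*pi/3) - 2*exp(I*pi/3) + 2*exp(2*I*pi/3)) + (1 + 5*exp(-2*I*pi/3) + 2*exp(2*I*pi/3)) + (0) + (1 + 2*exp(-2*I*pi/3) + 5*exp(2*I*pi/3)) + (-1 + 2*exp(-2*I*pi/3) - 2*exp(-I*pi/3) + 3*exp(I*pi/3))] = 0/6 = 0
(Exp terms are combined using exp(i*s)*conj(exp(i*t)) = exp(i*(s-t)), and sums of them are collapsed using the identity that for every m > 1 the m distinct m-th roots of unity sum to 0, e.g. 1 + exp(2*I*pi/3) + exp(-2*I*pi/3) = 0.)
Dimension check: dim(rho) = sum (mult * dim) = 0*1 + 2*1 + 1*1 + 2*1 + 3*1 + 0*1 = 8 = chi_rho(e) = 8.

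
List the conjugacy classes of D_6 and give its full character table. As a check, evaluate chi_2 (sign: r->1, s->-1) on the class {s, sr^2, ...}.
Conjugacy classes: {e} of size 1, {r^3} of size 1, {r^1, r^5} of size 2, {r^2, r^4} of size 2, {s, sr^2, ...} of size 3, {sr, sr^3, ...} of size 3.
Character table:
  irrep \ class              {e} (size 1)  {r^3} (size 1)  {r^1, r^5} (size 2)  {r^2, r^4} (size 2)  {s, sr^2, ...} (size 3)  {sr, sr^3, ...} (size 3)
  chi_1 (triv)               1             1               1                    1                    1                        1                       
  chi_2 (sign: r->1, s->-1)  1             1               1                    1                    -1                       -1                      
  chi_3 (r->-1, s->1)        1             -1              -1                   1                    1                        -1                      
  chi_4 (r->-1, s->-1)       1             -1              -1                   1                    -1                       1                       
  chi_5 (2d, j=1)            2             -2              1                    -1                   0                        0                       
  chi_6 (2d, j=2)            2             2               -1                   -1                   0                        0                       

Spot check: chi_2 (sign: r->1, s->-1) on {s, sr^2, ...} = -1.

Justification: D_6 has order 2*6 = 12 with 6 conjugacy classes, hence 6 irreducibles. Sum of squared dims 1 + 1 + 1 + 1 + 4 + 4 = 12 = |G|. Linear characters come from the abelianisation; the 2-dimensional irreps have character r^k -> 2*cos(2*pi*j*k/6), reflections -> 0.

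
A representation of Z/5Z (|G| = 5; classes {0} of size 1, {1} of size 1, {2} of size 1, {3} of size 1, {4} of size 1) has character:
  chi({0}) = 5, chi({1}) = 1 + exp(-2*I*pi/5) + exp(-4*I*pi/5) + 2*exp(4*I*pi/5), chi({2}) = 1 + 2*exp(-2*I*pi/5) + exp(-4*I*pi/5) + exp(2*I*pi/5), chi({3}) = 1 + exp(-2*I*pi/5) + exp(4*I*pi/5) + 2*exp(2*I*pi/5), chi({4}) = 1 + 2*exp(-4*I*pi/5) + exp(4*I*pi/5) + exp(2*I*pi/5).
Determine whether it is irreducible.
Not irreducible (reducible): <chi, chi> = 7 > 1.

Why: <chi, chi> = (1/|G|) sum_C |C| * |chi(C)|^2 = (1/5)[1*|5|^2 + 1*|1 + exp(-2*I*pi/5) + exp(-4*I*pi/5) + 2*exp(4*I*pi/5)|^2 + 1*|1 + 2*exp(-2*I*pi/5) + exp(-4*I*pi/5) + exp(2*I*pi/5)|^2 + 1*|1 + exp(-2*I*pi/5) + exp(4*I*pi/5) + 2*exp(2*I*pi/5)|^2 + 1*|1 + 2*exp(-4*I*pi/5) + exp(4*I*pi/5) + exp(2*I*pi/5)|^2]
  = (1/5)[(25) + (7 + 4*exp(-2*I*pi/5) + 5*exp(-4*I*pi/5) + 5*exp(4*I*pi/5) + 4*exp(2*I*pi/5)) + (7 + 5*exp(-2*I*pi/5) + 4*exp(-4*I*pi/5) + 4*exp(4*I*pi/5) + 5*exp(2*I*pi/5)) + (7 + 5*exp(-2*I*pi/5) + 4*exp(-4*I*pi/5) + 4*exp(4*I*pi/5) + 5*exp(2*I*pi/5)) + (7 + 4*exp(-2*I*pi/5) + 5*exp(-4*I*pi/5) + 5*exp(4*I*pi/5) + 4*exp(2*I*pi/5))] = 35/5 = 7.
(Exp terms are combined using exp(i*s)*conj(exp(i*t)) = exp(i*(s-t)), and sums of them are collapsed using the identity that for every m > 1 the m distinct m-th roots of unity sum to 0, e.g. 1 + exp(2*I*pi/3) + exp(-2*I*pi/3) = 0.)
A character is irreducible iff <chi, chi> = 1, so this representation is reducible.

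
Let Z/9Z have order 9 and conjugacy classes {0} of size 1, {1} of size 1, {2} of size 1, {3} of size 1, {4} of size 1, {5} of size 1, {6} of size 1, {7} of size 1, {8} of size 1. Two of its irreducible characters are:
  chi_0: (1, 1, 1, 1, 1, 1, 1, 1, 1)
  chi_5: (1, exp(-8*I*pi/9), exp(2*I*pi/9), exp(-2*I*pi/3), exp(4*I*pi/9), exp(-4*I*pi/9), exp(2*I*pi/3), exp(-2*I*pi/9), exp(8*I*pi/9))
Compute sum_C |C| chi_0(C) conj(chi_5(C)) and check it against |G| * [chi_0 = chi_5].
Sum = 0; so <chi_0, chi_5> = 0 (distinct irreducibles are orthogonal).

Explanation: Compute term by term over conjugacy classes (|C| * chi_0(C) * conj(chi_5(C))):
  1*(1)*conj(1) + 1*(1)*conj(exp(-8*I*pi/9)) + 1*(1)*conj(exp(2*I*pi/9)) + 1*(1)*conj(exp(-2*I*pi/3)) + 1*(1)*conj(exp(4*I*pi/9)) + 1*(1)*conj(exp(-4*I*pi/9)) + 1*(1)*conj(exp(2*I*pi/3)) + 1*(1)*conj(exp(-2*I*pi/9)) + 1*(1)*conj(exp(8*I*pi/9))
  = (1) + (exp(8*I*pi/9)) + (exp(-2*I*pi/9)) + (exp(2*I*pi/3)) + (exp(-4*I*pi/9)) + (exp(4*I*pi/9)) + (exp(-2*I*pi/3)) + (exp(2*I*pi/9)) + (exp(-8*I*pi/9))
  = 0.
(Exp terms are combined using exp(i*s)*conj(exp(i*t)) = exp(i*(s-t)), and sums of them are collapsed using the identity that for every m > 1 the m distinct m-th roots of unity sum to 0, e.g. 1 + exp(2*I*pi/3) + exp(-2*I*pi/3) = 0.)
Dividing by |G| = 9 gives 0/9 = 0, matching the row-orthogonality relation <chi_0, chi_5> = [chi_0 = chi_5].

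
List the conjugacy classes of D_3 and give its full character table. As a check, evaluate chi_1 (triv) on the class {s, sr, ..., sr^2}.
Conjugacy classes: {e} of size 1, {r^1, r^2} of size 2, {s, sr, ..., sr^2} of size 3.
Character table:
  irrep \ class              {e} (size 1)  {r^1, r^2} (size 2)  {s, sr, ..., sr^2} (size 3)
  chi_1 (triv)               1             1                    1                          
  chi_2 (sign: r->1, s->-1)  1             1                    -1                         
  chi_3 (2d, j=1)            2             -1                   0                          

Spot check: chi_1 (triv) on {s, sr, ..., sr^2} = 1.

Proof sketch: D_3 has order 2*3 = 6 with 3 conjugacy classes, hence 3 irreducibles. Sum of squared dims 1 + 1 + 4 = 6 = |G|. Linear characters come from the abelianisation; the 2-dimensional irreps have character r^k -> 2*cos(2*pi*j*k/3), reflections -> 0.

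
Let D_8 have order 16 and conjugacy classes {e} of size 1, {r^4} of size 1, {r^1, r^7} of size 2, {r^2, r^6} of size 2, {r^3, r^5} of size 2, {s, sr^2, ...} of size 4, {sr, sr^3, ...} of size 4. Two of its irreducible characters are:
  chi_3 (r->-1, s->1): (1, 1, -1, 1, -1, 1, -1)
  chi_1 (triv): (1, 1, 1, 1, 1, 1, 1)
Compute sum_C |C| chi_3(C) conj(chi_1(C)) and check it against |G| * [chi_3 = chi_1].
Sum = 0; so <chi_3, chi_1> = 0 (distinct irreducibles are orthogonal).

Why: Compute term by term over conjugacy classes (|C| * chi_3(C) * conj(chi_1(C))):
  1*(1)*conj(1) + 1*(1)*conj(1) + 2*(-1)*conj(1) + 2*(1)*conj(1) + 2*(-1)*conj(1) + 4*(1)*conj(1) + 4*(-1)*conj(1)
  = (1) + (1) + (-2) + (2) + (-2) + (4) + (-4)
  = 0.
Dividing by |G| = 16 gives 0/16 = 0, matching the row-orthogonality relation <chi_3, chi_1> = [chi_3 = chi_1].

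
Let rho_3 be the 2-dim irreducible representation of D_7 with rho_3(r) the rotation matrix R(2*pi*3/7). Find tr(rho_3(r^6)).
chi_{rho_3}(r^6) = 2*cos(2*pi*3*6/7) = -2*cos(pi/7)

Reasoning: rho_3(r^6) is rotation by angle 2*pi*3*6/7, whose trace is 2*cos(2*pi*3*6/7) = -2*cos(pi/7).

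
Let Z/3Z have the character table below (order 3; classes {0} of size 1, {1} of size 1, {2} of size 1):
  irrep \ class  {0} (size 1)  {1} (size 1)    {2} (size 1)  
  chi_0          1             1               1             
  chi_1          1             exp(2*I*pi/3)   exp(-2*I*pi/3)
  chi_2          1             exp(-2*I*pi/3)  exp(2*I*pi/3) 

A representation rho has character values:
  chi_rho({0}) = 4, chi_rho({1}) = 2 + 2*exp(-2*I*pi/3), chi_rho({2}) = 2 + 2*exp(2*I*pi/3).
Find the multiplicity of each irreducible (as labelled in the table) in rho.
Multiplicities: chi_0: 2, chi_1: 0, chi_2: 2.

Derivation: Use <chi_rho, chi> = (1/|G|) sum_C |C| * chi_rho(C) * conj(chi(C)) with |G| = 3 for each irreducible chi in the table:
  <chi_rho, chi_0> = (1/3)[1*(4)*conj(1) + 1*(2 + 2*exp(-2*I*pi/3))*conj(1) + 1*(2 + 2*exp(2*I*pi/3))*conj(1)]
      = (1/3)[(4) + (2 + 2*exp(-2*I*pi/3)) + (2 + 2*exp(2*I*pi/3))] = 6/3 = 2
  <chi_rho, chi_1> = (1/3)[1*(4)*conj(1) + 1*(2 + 2*exp(-2*I*pi/3))*conj(exp(2*I*pi/3)) + 1*(2 + 2*exp(2*I*pi/3))*conj(exp(-2*I*pi/3))]
      = (1/3)[(4) + (-2) + (-2)] = 0/3 = 0
  <chi_rho, chi_2> = (1/3)[1*(4)*conj(1) + 1*(2 + 2*exp(-2*I*pi/3))*conj(exp(-2*I*pi/3)) + 1*(2 + 2*exp(2*I*pi/3))*conj(exp(2*I*pi/3))]
      = (1/3)[(4) + (2 + 2*exp(2*I*pi/3)) + (2 + 2*exp(-2*I*pi/3))] = 6/3 = 2
(Exp terms are combined using exp(i*s)*conj(exp(i*t)) = exp(i*(s-t)), and sums of them are collapsed using the identity that for every m > 1 the m distinct m-th roots of unity sum to 0, e.g. 1 + exp(2*I*pi/3) + exp(-2*I*pi/3) = 0.)
Dimension check: dim(rho) = sum (mult * dim) = 2*1 + 0*1 + 2*1 = 4 = chi_rho(e) = 4.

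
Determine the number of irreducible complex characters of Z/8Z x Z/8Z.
64

Derivation: The number of irreducible complex representations of a finite group equals its number of conjugacy classes. Z/8Z x Z/8Z is abelian of order 64, so every element is its own conjugacy class: 64 classes, so Z/8Z x Z/8Z (order 64) has exactly 64 irreducible complex representations.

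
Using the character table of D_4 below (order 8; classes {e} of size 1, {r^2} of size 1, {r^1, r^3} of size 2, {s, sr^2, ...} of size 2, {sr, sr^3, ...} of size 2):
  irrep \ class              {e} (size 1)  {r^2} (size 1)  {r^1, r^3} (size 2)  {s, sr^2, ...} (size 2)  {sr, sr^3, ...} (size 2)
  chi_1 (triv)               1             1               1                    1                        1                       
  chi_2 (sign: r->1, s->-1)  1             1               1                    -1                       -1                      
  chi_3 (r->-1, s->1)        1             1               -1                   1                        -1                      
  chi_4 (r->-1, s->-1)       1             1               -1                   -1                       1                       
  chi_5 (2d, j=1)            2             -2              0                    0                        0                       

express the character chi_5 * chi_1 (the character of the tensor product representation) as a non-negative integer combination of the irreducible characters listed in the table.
chi_5 tensor chi_1 = chi_5 (all other irreducibles have multiplicity 0).

The character of a tensor product is the pointwise product (chi_5 * chi_1)(C) = chi_5(C) * chi_1(C):
  {e}: (2)*(1), {r^2}: (-2)*(1), {r^1, r^3}: (0)*(1), {s, sr^2, ...}: (0)*(1), {sr, sr^3, ...}: (0)*(1)
so (chi_5 * chi_1) takes values
  {e} -> 2, {r^2} -> -2, {r^1, r^3} -> 0, {s, sr^2, ...} -> 0, {sr, sr^3, ...} -> 0.
Now take the inner product of this character with each irreducible chi from the table, <chi_5*chi_1, chi> = (1/8) sum_C |C| (chi_5*chi_1)(C) conj(chi(C)):
  <chi_5*chi_1, chi_1> = (1/8)[1*(2)*conj(1) + 1*(-2)*conj(1) + 2*(0)*conj(1) + 2*(0)*conj(1) + 2*(0)*conj(1)]
      = (1/8)[(2) + (-2) + (0) + (0) + (0)] = 0/8 = 0
  <chi_5*chi_1, chi_2> = (1/8)[1*(2)*conj(1) + 1*(-2)*conj(1) + 2*(0)*conj(1) + 2*(0)*conj(-1) + 2*(0)*conj(-1)]
      = (1/8)[(2) + (-2) + (0) + (0) + (0)] = 0/8 = 0
  <chi_5*chi_1, chi_3> = (1/8)[1*(2)*conj(1) + 1*(-2)*conj(1) + 2*(0)*conj(-1) + 2*(0)*conj(1) + 2*(0)*conj(-1)]
      = (1/8)[(2) + (-2) + (0) + (0) + (0)] = 0/8 = 0
  <chi_5*chi_1, chi_4> = (1/8)[1*(2)*conj(1) + 1*(-2)*conj(1) + 2*(0)*conj(-1) + 2*(0)*conj(-1) + 2*(0)*conj(1)]
      = (1/8)[(2) + (-2) + (0) + (0) + (0)] = 0/8 = 0
  <chi_5*chi_1, chi_5> = (1/8)[1*(2)*conj(2) + 1*(-2)*conj(-2) + 2*(0)*conj(0) + 2*(0)*conj(0) + 2*(0)*conj(0)]
      = (1/8)[(4) + (4) + (0) + (0) + (0)] = 8/8 = 1
Hence the multiplicities are chi_5: 1. Dimension check: dim(chi_5)*dim(chi_1) = 2*1 = 2 and sum (mult * dim) = 1*2 = 2.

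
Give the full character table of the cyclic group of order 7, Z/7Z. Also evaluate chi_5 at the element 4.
Character table of Z/7Z (irreps indexed chi_0,...,chi_6 with chi_k(m) = zeta_7^(k*m), zeta_7 = exp(2*pi*i/7)):
  irrep \ class  {0} (size 1)  {1} (size 1)    {2} (size 1)    {3} (size 1)    {4} (size 1)    {5} (size 1)    {6} (size 1)  
  chi_0          1             1               1               1               1               1               1             
  chi_1          1             exp(2*I*pi/7)   exp(4*I*pi/7)   exp(6*I*pi/7)   exp(-6*I*pi/7)  exp(-4*I*pi/7)  exp(-2*I*pi/7)
  chi_2          1             exp(4*I*pi/7)   exp(-6*I*pi/7)  exp(-2*I*pi/7)  exp(2*I*pi/7)   exp(6*I*pi/7)   exp(-4*I*pi/7)
  chi_3          1             exp(6*I*pi/7)   exp(-2*I*pi/7)  exp(4*I*pi/7)   exp(-4*I*pi/7)  exp(2*I*pi/7)   exp(-6*I*pi/7)
  chi_4          1             exp(-6*I*pi/7)  exp(2*I*pi/7)   exp(-4*I*pi/7)  exp(4*I*pi/7)   exp(-2*I*pi/7)  exp(6*I*pi/7) 
  chi_5          1             exp(-4*I*pi/7)  exp(6*I*pi/7)   exp(2*I*pi/7)   exp(-2*I*pi/7)  exp(-6*I*pi/7)  exp(4*I*pi/7) 
  chi_6          1             exp(-2*I*pi/7)  exp(-4*I*pi/7)  exp(-6*I*pi/7)  exp(6*I*pi/7)   exp(4*I*pi/7)   exp(2*I*pi/7) 

Spot check: chi_5(4) = zeta_7^(5*4) = zeta_7^20 = exp(-2*I*pi/7).

Justification: Z/7Z is abelian, so all 7 irreducible complex representations are 1-dimensional. They are given by chi_k(m) = zeta_7^(k*m) for k = 0,...,6. Row orthogonality: sum_m chi_k(m) conj(chi_l(m)) = 7 * [k = l].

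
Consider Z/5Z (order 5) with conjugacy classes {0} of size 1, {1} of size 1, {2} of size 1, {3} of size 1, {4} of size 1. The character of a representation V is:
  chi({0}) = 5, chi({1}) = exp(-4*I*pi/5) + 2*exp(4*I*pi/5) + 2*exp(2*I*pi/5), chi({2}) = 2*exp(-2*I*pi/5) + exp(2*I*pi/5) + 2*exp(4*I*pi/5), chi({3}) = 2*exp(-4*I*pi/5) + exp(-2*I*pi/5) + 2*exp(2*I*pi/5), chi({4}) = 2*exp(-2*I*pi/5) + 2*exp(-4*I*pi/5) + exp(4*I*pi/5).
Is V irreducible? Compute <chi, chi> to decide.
Not irreducible (reducible): <chi, chi> = 9 > 1.

Explanation: <chi, chi> = (1/|G|) sum_C |C| * |chi(C)|^2 = (1/5)[1*|5|^2 + 1*|exp(-4*I*pi/5) + 2*exp(4*I*pi/5) + 2*exp(2*I*pi/5)|^2 + 1*|2*exp(-2*I*pi/5) + exp(2*I*pi/5) + 2*exp(4*I*pi/5)|^2 + 1*|2*exp(-4*I*pi/5) + exp(-2*I*pi/5) + 2*exp(2*I*pi/5)|^2 + 1*|2*exp(-2*I*pi/5) + 2*exp(-4*I*pi/5) + exp(4*I*pi/5)|^2]
  = (1/5)[(25) + (9 + 6*exp(-2*I*pi/5) + 2*exp(-4*I*pi/5) + 2*exp(4*I*pi/5) + 6*exp(2*I*pi/5)) + (9 + 6*exp(-4*I*pi/5) + 2*exp(-2*I*pi/5) + 2*exp(2*I*pi/5) + 6*exp(4*I*pi/5)) + (9 + 6*exp(-4*I*pi/5) + 2*exp(-2*I*pi/5) + 2*exp(2*I*pi/5) + 6*exp(4*I*pi/5)) + (9 + 6*exp(-2*I*pi/5) + 2*exp(-4*I*pi/5) + 2*exp(4*I*pi/5) + 6*exp(2*I*pi/5))] = 45/5 = 9.
(Exp terms are combined using exp(i*s)*conj(exp(i*t)) = exp(i*(s-t)), and sums of them are collapsed using the identity that for every m > 1 the m distinct m-th roots of unity sum to 0, e.g. 1 + exp(2*I*pi/3) + exp(-2*I*pi/3) = 0.)
A character is irreducible iff <chi, chi> = 1, so this representation is reducible.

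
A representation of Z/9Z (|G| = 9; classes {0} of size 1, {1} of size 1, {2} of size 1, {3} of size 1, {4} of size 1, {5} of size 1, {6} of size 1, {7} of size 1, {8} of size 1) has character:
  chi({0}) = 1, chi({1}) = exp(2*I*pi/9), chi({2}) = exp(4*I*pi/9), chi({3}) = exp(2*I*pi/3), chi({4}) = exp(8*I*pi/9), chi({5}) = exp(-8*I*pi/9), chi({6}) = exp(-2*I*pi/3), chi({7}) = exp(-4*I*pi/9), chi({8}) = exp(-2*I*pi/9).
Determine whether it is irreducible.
Irreducible: <chi, chi> = 1.

Justification: <chi, chi> = (1/|G|) sum_C |C| * |chi(C)|^2 = (1/9)[1*|1|^2 + 1*|exp(2*I*pi/9)|^2 + 1*|exp(4*I*pi/9)|^2 + 1*|exp(2*I*pi/3)|^2 + 1*|exp(8*I*pi/9)|^2 + 1*|exp(-8*I*pi/9)|^2 + 1*|exp(-2*I*pi/3)|^2 + 1*|exp(-4*I*pi/9)|^2 + 1*|exp(-2*I*pi/9)|^2]
  = (1/9)[(1) + (1) + (1) + (1) + (1) + (1) + (1) + (1) + (1)] = 9/9 = 1.
(Exp terms are combined using exp(i*s)*conj(exp(i*t)) = exp(i*(s-t)), and sums of them are collapsed using the identity that for every m > 1 the m distinct m-th roots of unity sum to 0, e.g. 1 + exp(2*I*pi/3) + exp(-2*I*pi/3) = 0.)
A character is irreducible iff <chi, chi> = 1, so this representation is irreducible.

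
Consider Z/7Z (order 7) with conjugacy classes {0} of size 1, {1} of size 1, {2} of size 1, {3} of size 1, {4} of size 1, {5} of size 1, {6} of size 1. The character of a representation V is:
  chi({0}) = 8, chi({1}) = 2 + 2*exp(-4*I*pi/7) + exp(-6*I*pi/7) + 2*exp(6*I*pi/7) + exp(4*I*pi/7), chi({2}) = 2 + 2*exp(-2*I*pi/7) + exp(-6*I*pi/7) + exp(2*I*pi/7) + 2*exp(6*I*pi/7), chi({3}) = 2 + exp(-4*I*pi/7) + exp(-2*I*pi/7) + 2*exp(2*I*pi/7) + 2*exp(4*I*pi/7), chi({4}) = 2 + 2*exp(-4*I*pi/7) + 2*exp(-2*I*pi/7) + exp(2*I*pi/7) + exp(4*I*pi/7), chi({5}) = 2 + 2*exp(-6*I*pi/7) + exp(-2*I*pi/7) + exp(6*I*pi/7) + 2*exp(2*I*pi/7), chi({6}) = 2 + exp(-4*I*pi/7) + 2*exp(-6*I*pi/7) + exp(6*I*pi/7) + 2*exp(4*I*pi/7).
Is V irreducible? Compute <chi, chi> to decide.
Not irreducible (reducible): <chi, chi> = 14 > 1.

Why: <chi, chi> = (1/|G|) sum_C |C| * |chi(C)|^2 = (1/7)[1*|8|^2 + 1*|2 + 2*exp(-4*I*pi/7) + exp(-6*I*pi/7) + 2*exp(6*I*pi/7) + exp(4*I*pi/7)|^2 + 1*|2 + 2*exp(-2*I*pi/7) + exp(-6*I*pi/7) + exp(2*I*pi/7) + 2*exp(6*I*pi/7)|^2 + 1*|2 + exp(-4*I*pi/7) + exp(-2*I*pi/7) + 2*exp(2*I*pi/7) + 2*exp(4*I*pi/7)|^2 + 1*|2 + 2*exp(-4*I*pi/7) + 2*exp(-2*I*pi/7) + exp(2*I*pi/7) + exp(4*I*pi/7)|^2 + 1*|2 + 2*exp(-6*I*pi/7) + exp(-2*I*pi/7) + exp(6*I*pi/7) + 2*exp(2*I*pi/7)|^2 + 1*|2 + exp(-4*I*pi/7) + 2*exp(-6*I*pi/7) + exp(6*I*pi/7) + 2*exp(4*I*pi/7)|^2]
  = (1/7)[(64) + (14 + 11*exp(-4*I*pi/7) + 6*exp(-2*I*pi/7) + 8*exp(-6*I*pi/7) + 8*exp(6*I*pi/7) + 6*exp(2*I*pi/7) + 11*exp(4*I*pi/7)) + (14 + 8*exp(-2*I*pi/7) + 6*exp(-4*I*pi/7) + 11*exp(-6*I*pi/7) + 11*exp(6*I*pi/7) + 6*exp(4*I*pi/7) + 8*exp(2*I*pi/7)) + (14 + 11*exp(-2*I*pi/7) + 8*exp(-4*I*pi/7) + 6*exp(-6*I*pi/7) + 6*exp(6*I*pi/7) + 8*exp(4*I*pi/7) + 11*exp(2*I*pi/7)) + (14 + 11*exp(-2*I*pi/7) + 8*exp(-4*I*pi/7) + 6*exp(-6*I*pi/7) + 6*exp(6*I*pi/7) + 8*exp(4*I*pi/7) + 11*exp(2*I*pi/7)) + (14 + 8*exp(-2*I*pi/7) + 6*exp(-4*I*pi/7) + 11*exp(-6*I*pi/7) + 11*exp(6*I*pi/7) + 6*exp(4*I*pi/7) + 8*exp(2*I*pi/7)) + (14 + 11*exp(-4*I*pi/7) + 6*exp(-2*I*pi/7) + 8*exp(-6*I*pi/7) + 8*exp(6*I*pi/7) + 6*exp(2*I*pi/7) + 11*exp(4*I*pi/7))] = 98/7 = 14.
(Exp terms are combined using exp(i*s)*conj(exp(i*t)) = exp(i*(s-t)), and sums of them are collapsed using the identity that for every m > 1 the m distinct m-th roots of unity sum to 0, e.g. 1 + exp(2*I*pi/3) + exp(-2*I*pi/3) = 0.)
A character is irreducible iff <chi, chi> = 1, so this representation is reducible.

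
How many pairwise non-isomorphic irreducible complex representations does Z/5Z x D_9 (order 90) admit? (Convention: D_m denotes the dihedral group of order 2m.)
30

Argument: The number of irreducible complex representations of a finite group equals its number of conjugacy classes. For a direct product, #classes(G x H) = #classes(G) * #classes(H). Z/5Z has 5 classes (abelian), D_9 has 6 classes, so 5 * 6 = 30, so Z/5Z x D_9 (order 90) has exactly 30 irreducible complex representations.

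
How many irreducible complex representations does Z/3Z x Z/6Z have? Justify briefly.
18

The number of irreducible complex representations of a finite group equals its number of conjugacy classes. Z/3Z x Z/6Z is abelian of order 18, so every element is its own conjugacy class: 18 classes, so Z/3Z x Z/6Z (order 18) has exactly 18 irreducible complex representations.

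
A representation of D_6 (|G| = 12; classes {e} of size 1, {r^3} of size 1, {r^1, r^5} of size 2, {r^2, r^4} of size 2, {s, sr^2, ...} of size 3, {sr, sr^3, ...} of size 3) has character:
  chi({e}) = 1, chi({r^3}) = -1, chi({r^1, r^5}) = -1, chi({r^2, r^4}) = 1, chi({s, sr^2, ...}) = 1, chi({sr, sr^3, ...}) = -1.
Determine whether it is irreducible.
Irreducible: <chi, chi> = 1.

Justification: <chi, chi> = (1/|G|) sum_C |C| * |chi(C)|^2 = (1/12)[1*|1|^2 + 1*|-1|^2 + 2*|-1|^2 + 2*|1|^2 + 3*|1|^2 + 3*|-1|^2]
  = (1/12)[(1) + (1) + (2) + (2) + (3) + (3)] = 12/12 = 1.
A character is irreducible iff <chi, chi> = 1, so this representation is irreducible.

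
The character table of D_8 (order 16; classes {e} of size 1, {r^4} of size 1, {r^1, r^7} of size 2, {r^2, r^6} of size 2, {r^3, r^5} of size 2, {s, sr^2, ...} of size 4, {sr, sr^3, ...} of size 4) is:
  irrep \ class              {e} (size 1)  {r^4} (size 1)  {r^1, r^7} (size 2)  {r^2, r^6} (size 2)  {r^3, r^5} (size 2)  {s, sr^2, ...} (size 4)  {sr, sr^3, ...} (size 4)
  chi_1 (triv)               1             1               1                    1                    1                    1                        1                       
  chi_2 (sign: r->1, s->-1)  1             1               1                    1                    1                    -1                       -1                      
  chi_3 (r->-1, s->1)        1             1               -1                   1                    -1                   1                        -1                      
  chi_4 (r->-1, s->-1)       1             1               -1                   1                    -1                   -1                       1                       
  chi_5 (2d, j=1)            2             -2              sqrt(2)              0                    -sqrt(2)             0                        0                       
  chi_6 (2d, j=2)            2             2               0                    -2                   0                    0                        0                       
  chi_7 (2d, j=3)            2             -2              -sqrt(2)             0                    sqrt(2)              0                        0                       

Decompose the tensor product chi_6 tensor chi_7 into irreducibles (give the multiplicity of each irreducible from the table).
chi_6 tensor chi_7 = chi_5 + chi_7 (all other irreducibles have multiplicity 0).

The character of a tensor product is the pointwise product (chi_6 * chi_7)(C) = chi_6(C) * chi_7(C):
  {e}: (2)*(2), {r^4}: (2)*(-2), {r^1, r^7}: (0)*(-sqrt(2)), {r^2, r^6}: (-2)*(0), {r^3, r^5}: (0)*(sqrt(2)), {s, sr^2, ...}: (0)*(0), {sr, sr^3, ...}: (0)*(0)
so (chi_6 * chi_7) takes values
  {e} -> 4, {r^4} -> -4, {r^1, r^7} -> 0, {r^2, r^6} -> 0, {r^3, r^5} -> 0, {s, sr^2, ...} -> 0, {sr, sr^3, ...} -> 0.
Now take the inner product of this character with each irreducible chi from the table, <chi_6*chi_7, chi> = (1/16) sum_C |C| (chi_6*chi_7)(C) conj(chi(C)):
  <chi_6*chi_7, chi_1> = (1/16)[1*(4)*conj(1) + 1*(-4)*conj(1) + 2*(0)*conj(1) + 2*(0)*conj(1) + 2*(0)*conj(1) + 4*(0)*conj(1) + 4*(0)*conj(1)]
      = (1/16)[(4) + (-4) + (0) + (0) + (0) + (0) + (0)] = 0/16 = 0
  <chi_6*chi_7, chi_2> = (1/16)[1*(4)*conj(1) + 1*(-4)*conj(1) + 2*(0)*conj(1) + 2*(0)*conj(1) + 2*(0)*conj(1) + 4*(0)*conj(-1) + 4*(0)*conj(-1)]
      = (1/16)[(4) + (-4) + (0) + (0) + (0) + (0) + (0)] = 0/16 = 0
  <chi_6*chi_7, chi_3> = (1/16)[1*(4)*conj(1) + 1*(-4)*conj(1) + 2*(0)*conj(-1) + 2*(0)*conj(1) + 2*(0)*conj(-1) + 4*(0)*conj(1) + 4*(0)*conj(-1)]
      = (1/16)[(4) + (-4) + (0) + (0) + (0) + (0) + (0)] = 0/16 = 0
  <chi_6*chi_7, chi_4> = (1/16)[1*(4)*conj(1) + 1*(-4)*conj(1) + 2*(0)*conj(-1) + 2*(0)*conj(1) + 2*(0)*conj(-1) + 4*(0)*conj(-1) + 4*(0)*conj(1)]
      = (1/16)[(4) + (-4) + (0) + (0) + (0) + (0) + (0)] = 0/16 = 0
  <chi_6*chi_7, chi_5> = (1/16)[1*(4)*conj(2) + 1*(-4)*conj(-2) + 2*(0)*conj(sqrt(2)) + 2*(0)*conj(0) + 2*(0)*conj(-sqrt(2)) + 4*(0)*conj(0) + 4*(0)*conj(0)]
      = (1/16)[(8) + (8) + (0) + (0) + (0) + (0) + (0)] = 16/16 = 1
  <chi_6*chi_7, chi_6> = (1/16)[1*(4)*conj(2) + 1*(-4)*conj(2) + 2*(0)*conj(0) + 2*(0)*conj(-2) + 2*(0)*conj(0) + 4*(0)*conj(0) + 4*(0)*conj(0)]
      = (1/16)[(8) + (-8) + (0) + (0) + (0) + (0) + (0)] = 0/16 = 0
  <chi_6*chi_7, chi_7> = (1/16)[1*(4)*conj(2) + 1*(-4)*conj(-2) + 2*(0)*conj(-sqrt(2)) + 2*(0)*conj(0) + 2*(0)*conj(sqrt(2)) + 4*(0)*conj(0) + 4*(0)*conj(0)]
      = (1/16)[(8) + (8) + (0) + (0) + (0) + (0) + (0)] = 16/16 = 1
Hence the multiplicities are chi_5: 1, chi_7: 1. Dimension check: dim(chi_6)*dim(chi_7) = 2*2 = 4 and sum (mult * dim) = 1*2 + 1*2 = 4.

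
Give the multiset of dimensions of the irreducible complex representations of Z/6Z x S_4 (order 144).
Dimensions: 1, 1, 1, 1, 1, 1, 1, 1, 1, 1, 1, 1, 2, 2, 2, 2, 2, 2, 3, 3, 3, 3, 3, 3, 3, 3, 3, 3, 3, 3

Solution. There are 30 irreducibles (= number of conjugacy classes). Their dimensions d_i satisfy sum d_i^2 = |G| = 144: 1 + 1 + 1 + 1 + 1 + 1 + 1 + 1 + 1 + 1 + 1 + 1 + 4 + 4 + 4 + 4 + 4 + 4 + 9 + 9 + 9 + 9 + 9 + 9 + 9 + 9 + 9 + 9 + 9 + 9 = 144. (For the product with Z/6Z: each of the 6 1-dim characters of Z/6Z tensors with each irrep of S_4, giving 6 copies of each S_4-dimension.)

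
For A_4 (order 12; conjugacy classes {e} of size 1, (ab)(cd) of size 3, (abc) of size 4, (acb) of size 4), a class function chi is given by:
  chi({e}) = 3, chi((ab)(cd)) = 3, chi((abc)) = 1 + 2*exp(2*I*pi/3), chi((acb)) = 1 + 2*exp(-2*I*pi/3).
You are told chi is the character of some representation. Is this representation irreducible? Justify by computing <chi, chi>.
Not irreducible (reducible): <chi, chi> = 5 > 1.

Explanation: <chi, chi> = (1/|G|) sum_C |C| * |chi(C)|^2 = (1/12)[1*|3|^2 + 3*|3|^2 + 4*|1 + 2*exp(2*I*pi/3)|^2 + 4*|1 + 2*exp(-2*I*pi/3)|^2]
  = (1/12)[(9) + (27) + (12) + (12)] = 60/12 = 5.
(Exp terms are combined using exp(i*s)*conj(exp(i*t)) = exp(i*(s-t)), and sums of them are collapsed using the identity that for every m > 1 the m distinct m-th roots of unity sum to 0, e.g. 1 + exp(2*I*pi/3) + exp(-2*I*pi/3) = 0.)
A character is irreducible iff <chi, chi> = 1, so this representation is reducible.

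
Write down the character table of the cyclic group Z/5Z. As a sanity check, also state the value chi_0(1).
Character table of Z/5Z (irreps indexed chi_0,...,chi_4 with chi_k(m) = zeta_5^(k*m), zeta_5 = exp(2*pi*i/5)):
  irrep \ class  {0} (size 1)  {1} (size 1)    {2} (size 1)    {3} (size 1)    {4} (size 1)  
  chi_0          1             1               1               1               1             
  chi_1          1             exp(2*I*pi/5)   exp(4*I*pi/5)   exp(-4*I*pi/5)  exp(-2*I*pi/5)
  chi_2          1             exp(4*I*pi/5)   exp(-2*I*pi/5)  exp(2*I*pi/5)   exp(-4*I*pi/5)
  chi_3          1             exp(-4*I*pi/5)  exp(2*I*pi/5)   exp(-2*I*pi/5)  exp(4*I*pi/5) 
  chi_4          1             exp(-2*I*pi/5)  exp(-4*I*pi/5)  exp(4*I*pi/5)   exp(2*I*pi/5) 

Spot check: chi_0(1) = zeta_5^(0*1) = zeta_5^0 = 1.

Working: Z/5Z is abelian, so all 5 irreducible complex representations are 1-dimensional. They are given by chi_k(m) = zeta_5^(k*m) for k = 0,...,4. Row orthogonality: sum_m chi_k(m) conj(chi_l(m)) = 5 * [k = l].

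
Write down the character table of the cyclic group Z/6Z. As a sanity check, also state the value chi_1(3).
Character table of Z/6Z (irreps indexed chi_0,...,chi_5 with chi_k(m) = zeta_6^(k*m), zeta_6 = exp(2*pi*i/6)):
  irrep \ class  {0} (size 1)  {1} (size 1)    {2} (size 1)    {3} (size 1)  {4} (size 1)    {5} (size 1)  
  chi_0          1             1               1               1             1               1             
  chi_1          1             exp(I*pi/3)     exp(2*I*pi/3)   -1            exp(-2*I*pi/3)  exp(-I*pi/3)  
  chi_2          1             exp(2*I*pi/3)   exp(-2*I*pi/3)  1             exp(2*I*pi/3)   exp(-2*I*pi/3)
  chi_3          1             -1              1               -1            1               -1            
  chi_4          1             exp(-2*I*pi/3)  exp(2*I*pi/3)   1             exp(-2*I*pi/3)  exp(2*I*pi/3) 
  chi_5          1             exp(-I*pi/3)    exp(-2*I*pi/3)  -1            exp(2*I*pi/3)   exp(I*pi/3)   

Spot check: chi_1(3) = zeta_6^(1*3) = zeta_6^3 = -1.

Solution. Z/6Z is abelian, so all 6 irreducible complex representations are 1-dimensional. They are given by chi_k(m) = zeta_6^(k*m) for k = 0,...,5. Row orthogonality: sum_m chi_k(m) conj(chi_l(m)) = 6 * [k = l].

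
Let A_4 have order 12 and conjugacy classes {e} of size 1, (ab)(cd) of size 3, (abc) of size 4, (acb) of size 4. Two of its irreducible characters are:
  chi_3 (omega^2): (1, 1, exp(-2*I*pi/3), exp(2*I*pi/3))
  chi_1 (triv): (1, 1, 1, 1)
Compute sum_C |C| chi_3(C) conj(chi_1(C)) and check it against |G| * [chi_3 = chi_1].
Sum = 0; so <chi_3, chi_1> = 0 (distinct irreducibles are orthogonal).

Reasoning: Compute term by term over conjugacy classes (|C| * chi_3(C) * conj(chi_1(C))):
  1*(1)*conj(1) + 3*(1)*conj(1) + 4*(exp(-2*I*pi/3))*conj(1) + 4*(exp(2*I*pi/3))*conj(1)
  = (1) + (3) + (4*exp(-2*I*pi/3)) + (4*exp(2*I*pi/3))
  = 0.
(Exp terms are combined using exp(i*s)*conj(exp(i*t)) = exp(i*(s-t)), and sums of them are collapsed using the identity that for every m > 1 the m distinct m-th roots of unity sum to 0, e.g. 1 + exp(2*I*pi/3) + exp(-2*I*pi/3) = 0.)
Dividing by |G| = 12 gives 0/12 = 0, matching the row-orthogonality relation <chi_3, chi_1> = [chi_3 = chi_1].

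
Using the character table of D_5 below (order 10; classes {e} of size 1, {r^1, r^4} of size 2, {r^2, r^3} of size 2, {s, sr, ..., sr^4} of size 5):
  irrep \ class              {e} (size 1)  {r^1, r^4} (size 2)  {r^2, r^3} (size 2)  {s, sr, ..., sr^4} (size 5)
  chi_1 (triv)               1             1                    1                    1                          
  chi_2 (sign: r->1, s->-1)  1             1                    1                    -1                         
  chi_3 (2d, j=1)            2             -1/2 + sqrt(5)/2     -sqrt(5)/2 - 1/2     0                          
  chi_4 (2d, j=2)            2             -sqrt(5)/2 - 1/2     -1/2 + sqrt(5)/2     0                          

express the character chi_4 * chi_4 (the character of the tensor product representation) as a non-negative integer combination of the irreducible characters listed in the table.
chi_4 tensor chi_4 = chi_1 + chi_2 + chi_3 (all other irreducibles have multiplicity 0).

Derivation: The character of a tensor product is the pointwise product (chi_4 * chi_4)(C) = chi_4(C) * chi_4(C):
  {e}: (2)*(2), {r^1, r^4}: (-sqrt(5)/2 - 1/2)*(-sqrt(5)/2 - 1/2), {r^2, r^3}: (-1/2 + sqrt(5)/2)*(-1/2 + sqrt(5)/2), {s, sr, ..., sr^4}: (0)*(0)
so (chi_4 * chi_4) takes values
  {e} -> 4, {r^1, r^4} -> sqrt(5)/2 + 3/2, {r^2, r^3} -> 3/2 - sqrt(5)/2, {s, sr, ..., sr^4} -> 0.
Now take the inner product of this character with each irreducible chi from the table, <chi_4*chi_4, chi> = (1/10) sum_C |C| (chi_4*chi_4)(C) conj(chi(C)):
  <chi_4*chi_4, chi_1> = (1/10)[1*(4)*conj(1) + 2*(sqrt(5)/2 + 3/2)*conj(1) + 2*(3/2 - sqrt(5)/2)*conj(1) + 5*(0)*conj(1)]
      = (1/10)[(4) + (sqrt(5) + 3) + (3 - sqrt(5)) + (0)] = 10/10 = 1
  <chi_4*chi_4, chi_2> = (1/10)[1*(4)*conj(1) + 2*(sqrt(5)/2 + 3/2)*conj(1) + 2*(3/2 - sqrt(5)/2)*conj(1) + 5*(0)*conj(-1)]
      = (1/10)[(4) + (sqrt(5) + 3) + (3 - sqrt(5)) + (0)] = 10/10 = 1
  <chi_4*chi_4, chi_3> = (1/10)[1*(4)*conj(2) + 2*(sqrt(5)/2 + 3/2)*conj(-1/2 + sqrt(5)/2) + 2*(3/2 - sqrt(5)/2)*conj(-sqrt(5)/2 - 1/2) + 5*(0)*conj(0)]
      = (1/10)[(8) + (1 + sqrt(5)) + (1 - sqrt(5)) + (0)] = 10/10 = 1
  <chi_4*chi_4, chi_4> = (1/10)[1*(4)*conj(2) + 2*(sqrt(5)/2 + 3/2)*conj(-sqrt(5)/2 - 1/2) + 2*(3/2 - sqrt(5)/2)*conj(-1/2 + sqrt(5)/2) + 5*(0)*conj(0)]
      = (1/10)[(8) + (-2*sqrt(5) - 4) + (-4 + 2*sqrt(5)) + (0)] = 0/10 = 0
Hence the multiplicities are chi_1: 1, chi_2: 1, chi_3: 1. Dimension check: dim(chi_4)*dim(chi_4) = 2*2 = 4 and sum (mult * dim) = 1*1 + 1*1 + 1*2 = 4.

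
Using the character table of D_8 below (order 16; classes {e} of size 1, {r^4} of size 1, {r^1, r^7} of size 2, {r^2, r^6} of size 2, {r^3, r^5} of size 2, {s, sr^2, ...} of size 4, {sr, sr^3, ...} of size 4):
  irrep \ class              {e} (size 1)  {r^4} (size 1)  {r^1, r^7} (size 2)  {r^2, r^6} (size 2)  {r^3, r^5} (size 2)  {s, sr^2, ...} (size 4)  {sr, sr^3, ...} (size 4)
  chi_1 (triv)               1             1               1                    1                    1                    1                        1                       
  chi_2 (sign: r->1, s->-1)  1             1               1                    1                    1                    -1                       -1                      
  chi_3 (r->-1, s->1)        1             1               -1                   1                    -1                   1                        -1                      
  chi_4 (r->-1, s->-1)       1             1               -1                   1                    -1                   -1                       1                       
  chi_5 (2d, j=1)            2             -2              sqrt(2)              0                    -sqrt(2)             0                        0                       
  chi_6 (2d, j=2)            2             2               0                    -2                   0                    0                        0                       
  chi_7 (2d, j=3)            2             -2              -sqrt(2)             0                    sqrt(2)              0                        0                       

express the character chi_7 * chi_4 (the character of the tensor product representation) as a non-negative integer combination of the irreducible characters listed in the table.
chi_7 tensor chi_4 = chi_5 (all other irreducibles have multiplicity 0).

Working: The character of a tensor product is the pointwise product (chi_7 * chi_4)(C) = chi_7(C) * chi_4(C):
  {e}: (2)*(1), {r^4}: (-2)*(1), {r^1, r^7}: (-sqrt(2))*(-1), {r^2, r^6}: (0)*(1), {r^3, r^5}: (sqrt(2))*(-1), {s, sr^2, ...}: (0)*(-1), {sr, sr^3, ...}: (0)*(1)
so (chi_7 * chi_4) takes values
  {e} -> 2, {r^4} -> -2, {r^1, r^7} -> sqrt(2), {r^2, r^6} -> 0, {r^3, r^5} -> -sqrt(2), {s, sr^2, ...} -> 0, {sr, sr^3, ...} -> 0.
Now take the inner product of this character with each irreducible chi from the table, <chi_7*chi_4, chi> = (1/16) sum_C |C| (chi_7*chi_4)(C) conj(chi(C)):
  <chi_7*chi_4, chi_1> = (1/16)[1*(2)*conj(1) + 1*(-2)*conj(1) + 2*(sqrt(2))*conj(1) + 2*(0)*conj(1) + 2*(-sqrt(2))*conj(1) + 4*(0)*conj(1) + 4*(0)*conj(1)]
      = (1/16)[(2) + (-2) + (2*sqrt(2)) + (0) + (-2*sqrt(2)) + (0) + (0)] = 0/16 = 0
  <chi_7*chi_4, chi_2> = (1/16)[1*(2)*conj(1) + 1*(-2)*conj(1) + 2*(sqrt(2))*conj(1) + 2*(0)*conj(1) + 2*(-sqrt(2))*conj(1) + 4*(0)*conj(-1) + 4*(0)*conj(-1)]
      = (1/16)[(2) + (-2) + (2*sqrt(2)) + (0) + (-2*sqrt(2)) + (0) + (0)] = 0/16 = 0
  <chi_7*chi_4, chi_3> = (1/16)[1*(2)*conj(1) + 1*(-2)*conj(1) + 2*(sqrt(2))*conj(-1) + 2*(0)*conj(1) + 2*(-sqrt(2))*conj(-1) + 4*(0)*conj(1) + 4*(0)*conj(-1)]
      = (1/16)[(2) + (-2) + (-2*sqrt(2)) + (0) + (2*sqrt(2)) + (0) + (0)] = 0/16 = 0
  <chi_7*chi_4, chi_4> = (1/16)[1*(2)*conj(1) + 1*(-2)*conj(1) + 2*(sqrt(2))*conj(-1) + 2*(0)*conj(1) + 2*(-sqrt(2))*conj(-1) + 4*(0)*conj(-1) + 4*(0)*conj(1)]
      = (1/16)[(2) + (-2) + (-2*sqrt(2)) + (0) + (2*sqrt(2)) + (0) + (0)] = 0/16 = 0
  <chi_7*chi_4, chi_5> = (1/16)[1*(2)*conj(2) + 1*(-2)*conj(-2) + 2*(sqrt(2))*conj(sqrt(2)) + 2*(0)*conj(0) + 2*(-sqrt(2))*conj(-sqrt(2)) + 4*(0)*conj(0) + 4*(0)*conj(0)]
      = (1/16)[(4) + (4) + (4) + (0) + (4) + (0) + (0)] = 16/16 = 1
  <chi_7*chi_4, chi_6> = (1/16)[1*(2)*conj(2) + 1*(-2)*conj(2) + 2*(sqrt(2))*conj(0) + 2*(0)*conj(-2) + 2*(-sqrt(2))*conj(0) + 4*(0)*conj(0) + 4*(0)*conj(0)]
      = (1/16)[(4) + (-4) + (0) + (0) + (0) + (0) + (0)] = 0/16 = 0
  <chi_7*chi_4, chi_7> = (1/16)[1*(2)*conj(2) + 1*(-2)*conj(-2) + 2*(sqrt(2))*conj(-sqrt(2)) + 2*(0)*conj(0) + 2*(-sqrt(2))*conj(sqrt(2)) + 4*(0)*conj(0) + 4*(0)*conj(0)]
      = (1/16)[(4) + (4) + (-4) + (0) + (-4) + (0) + (0)] = 0/16 = 0
Hence the multiplicities are chi_5: 1. Dimension check: dim(chi_7)*dim(chi_4) = 2*1 = 2 and sum (mult * dim) = 1*2 = 2.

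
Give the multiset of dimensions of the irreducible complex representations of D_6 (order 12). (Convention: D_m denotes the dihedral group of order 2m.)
Dimensions: 1, 1, 1, 1, 2, 2

Derivation: There are 6 irreducibles (= number of conjugacy classes). Their dimensions d_i satisfy sum d_i^2 = |G| = 12: 1 + 1 + 1 + 1 + 4 + 4 = 12.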